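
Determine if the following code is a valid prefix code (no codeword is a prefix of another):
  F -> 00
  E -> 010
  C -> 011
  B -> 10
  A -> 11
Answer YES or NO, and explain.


Checking each pair (does one codeword prefix another?):
  F='00' vs E='010': no prefix
  F='00' vs C='011': no prefix
  F='00' vs B='10': no prefix
  F='00' vs A='11': no prefix
  E='010' vs F='00': no prefix
  E='010' vs C='011': no prefix
  E='010' vs B='10': no prefix
  E='010' vs A='11': no prefix
  C='011' vs F='00': no prefix
  C='011' vs E='010': no prefix
  C='011' vs B='10': no prefix
  C='011' vs A='11': no prefix
  B='10' vs F='00': no prefix
  B='10' vs E='010': no prefix
  B='10' vs C='011': no prefix
  B='10' vs A='11': no prefix
  A='11' vs F='00': no prefix
  A='11' vs E='010': no prefix
  A='11' vs C='011': no prefix
  A='11' vs B='10': no prefix
No violation found over all pairs.

YES -- this is a valid prefix code. No codeword is a prefix of any other codeword.


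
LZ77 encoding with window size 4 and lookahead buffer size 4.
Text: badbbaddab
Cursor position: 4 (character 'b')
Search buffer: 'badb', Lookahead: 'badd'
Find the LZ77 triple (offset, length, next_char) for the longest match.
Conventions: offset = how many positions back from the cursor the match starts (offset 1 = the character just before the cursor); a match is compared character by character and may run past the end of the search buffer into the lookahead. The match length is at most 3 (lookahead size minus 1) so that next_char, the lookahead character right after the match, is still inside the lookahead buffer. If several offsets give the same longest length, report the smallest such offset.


Try each offset into the search buffer:
  offset=1 (pos 3, char 'b'): match length 1
  offset=2 (pos 2, char 'd'): match length 0
  offset=3 (pos 1, char 'a'): match length 0
  offset=4 (pos 0, char 'b'): match length 3
Longest match has length 3 at offset 4.
next_char = character at position 4 + 3 = 7 -> 'd'

Best match: offset=4, length=3 (matching 'bad' starting at position 0)
LZ77 triple: (4, 3, 'd')


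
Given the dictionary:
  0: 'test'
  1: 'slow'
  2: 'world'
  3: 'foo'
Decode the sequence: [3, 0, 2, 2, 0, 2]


Look up each index in the dictionary:
  3 -> 'foo'
  0 -> 'test'
  2 -> 'world'
  2 -> 'world'
  0 -> 'test'
  2 -> 'world'

Decoded: "foo test world world test world"


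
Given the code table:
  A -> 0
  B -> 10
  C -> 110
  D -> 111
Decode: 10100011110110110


Decoding:
10 -> B
10 -> B
0 -> A
0 -> A
111 -> D
10 -> B
110 -> C
110 -> C


Result: BBAADBCC


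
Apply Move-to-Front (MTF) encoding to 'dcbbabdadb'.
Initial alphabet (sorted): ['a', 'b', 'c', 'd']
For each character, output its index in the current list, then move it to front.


MTF encoding:
'd': index 3 in ['a', 'b', 'c', 'd'] -> ['d', 'a', 'b', 'c']
'c': index 3 in ['d', 'a', 'b', 'c'] -> ['c', 'd', 'a', 'b']
'b': index 3 in ['c', 'd', 'a', 'b'] -> ['b', 'c', 'd', 'a']
'b': index 0 in ['b', 'c', 'd', 'a'] -> ['b', 'c', 'd', 'a']
'a': index 3 in ['b', 'c', 'd', 'a'] -> ['a', 'b', 'c', 'd']
'b': index 1 in ['a', 'b', 'c', 'd'] -> ['b', 'a', 'c', 'd']
'd': index 3 in ['b', 'a', 'c', 'd'] -> ['d', 'b', 'a', 'c']
'a': index 2 in ['d', 'b', 'a', 'c'] -> ['a', 'd', 'b', 'c']
'd': index 1 in ['a', 'd', 'b', 'c'] -> ['d', 'a', 'b', 'c']
'b': index 2 in ['d', 'a', 'b', 'c'] -> ['b', 'd', 'a', 'c']


Output: [3, 3, 3, 0, 3, 1, 3, 2, 1, 2]


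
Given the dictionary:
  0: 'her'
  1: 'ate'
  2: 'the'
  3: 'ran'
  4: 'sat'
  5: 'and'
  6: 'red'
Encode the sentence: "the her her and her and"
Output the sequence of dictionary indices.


Look up each word in the dictionary:
  'the' -> 2
  'her' -> 0
  'her' -> 0
  'and' -> 5
  'her' -> 0
  'and' -> 5

Encoded: [2, 0, 0, 5, 0, 5]


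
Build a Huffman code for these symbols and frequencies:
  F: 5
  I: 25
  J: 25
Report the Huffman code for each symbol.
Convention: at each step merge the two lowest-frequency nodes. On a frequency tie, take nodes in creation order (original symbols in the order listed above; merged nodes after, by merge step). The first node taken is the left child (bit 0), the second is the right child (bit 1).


Huffman tree construction:
Step 1: Merge F(5) + I(25) = 30
Step 2: Merge J(25) + (F+I)(30) = 55
Read each symbol's code off the tree from the root (left child = 0, right child = 1).

Codes:
  F: 10 (length 2)
  I: 11 (length 2)
  J: 0 (length 1)
Average code length: 85/55 = 1.5455 bits/symbol


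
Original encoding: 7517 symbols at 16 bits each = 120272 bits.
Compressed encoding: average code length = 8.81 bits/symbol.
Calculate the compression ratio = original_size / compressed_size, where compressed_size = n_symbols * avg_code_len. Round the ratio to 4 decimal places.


original_size = n_symbols * orig_bits = 7517 * 16 = 120272 bits
compressed_size = n_symbols * avg_code_len = 7517 * 8.81 = 66224.77 bits
ratio = original_size / compressed_size = 120272 / 66224.77 = 1.8161

Compression ratio = 1.8161


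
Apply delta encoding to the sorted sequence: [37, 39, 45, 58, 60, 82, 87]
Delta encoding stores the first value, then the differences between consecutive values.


First value: 37
Deltas:
  39 - 37 = 2
  45 - 39 = 6
  58 - 45 = 13
  60 - 58 = 2
  82 - 60 = 22
  87 - 82 = 5


Delta encoded: [37, 2, 6, 13, 2, 22, 5]


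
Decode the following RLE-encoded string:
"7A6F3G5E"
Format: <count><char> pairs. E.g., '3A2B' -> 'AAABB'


Expanding each <count><char> pair:
  7A -> 'AAAAAAA'
  6F -> 'FFFFFF'
  3G -> 'GGG'
  5E -> 'EEEEE'

Decoded = AAAAAAAFFFFFFGGGEEEEE


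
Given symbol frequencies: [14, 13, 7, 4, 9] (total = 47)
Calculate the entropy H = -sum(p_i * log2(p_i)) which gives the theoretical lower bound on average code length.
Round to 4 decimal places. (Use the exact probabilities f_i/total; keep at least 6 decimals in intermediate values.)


Per-symbol terms -p_i * log2(p_i) with p_i = f_i/47:
  p = 14/47 = 0.297872: log2(p) = -1.747234, -p*log2(p) = 0.520453
  p = 13/47 = 0.276596: log2(p) = -1.854149, -p*log2(p) = 0.512850
  p = 7/47 = 0.148936: log2(p) = -2.747234, -p*log2(p) = 0.409163
  p = 4/47 = 0.085106: log2(p) = -3.554589, -p*log2(p) = 0.302518
  p = 9/47 = 0.191489: log2(p) = -2.384664, -p*log2(p) = 0.456638
H = 0.520453 + 0.512850 + 0.409163 + 0.302518 + 0.456638 = 2.201622

H = 2.2016 bits/symbol


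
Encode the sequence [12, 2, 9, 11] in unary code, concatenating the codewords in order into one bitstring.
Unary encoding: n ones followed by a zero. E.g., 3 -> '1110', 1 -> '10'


Encode each number as n ones followed by a terminating 0:
  12 -> 1111111111110 (13 bits)
  2 -> 110 (3 bits)
  9 -> 1111111110 (10 bits)
  11 -> 111111111110 (12 bits)
Total length = 13 + 3 + 10 + 12 = 38 bits.

Unary([12, 2, 9, 11]) = 11111111111101101111111110111111111110 (38 bits)


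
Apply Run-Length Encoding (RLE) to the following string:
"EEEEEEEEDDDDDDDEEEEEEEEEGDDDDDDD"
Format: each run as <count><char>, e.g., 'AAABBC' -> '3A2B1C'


Scanning runs left to right:
  i=0: run of 'E' x 8 -> '8E'
  i=8: run of 'D' x 7 -> '7D'
  i=15: run of 'E' x 9 -> '9E'
  i=24: run of 'G' x 1 -> '1G'
  i=25: run of 'D' x 7 -> '7D'

RLE = 8E7D9E1G7D


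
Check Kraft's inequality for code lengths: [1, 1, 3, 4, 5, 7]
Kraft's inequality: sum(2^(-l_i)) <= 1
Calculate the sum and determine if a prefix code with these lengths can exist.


Sum = 2^(-1) + 2^(-1) + 2^(-3) + 2^(-4) + 2^(-5) + 2^(-7)
    = 0.5 + 0.5 + 0.125 + 0.0625 + 0.03125 + 0.0078125
    = 157/128 = 1.2265625
Since 1.2265625 > 1, Kraft's inequality is NOT satisfied.
A prefix code with these lengths CANNOT exist.

Kraft sum = 1.2265625. Not satisfied.


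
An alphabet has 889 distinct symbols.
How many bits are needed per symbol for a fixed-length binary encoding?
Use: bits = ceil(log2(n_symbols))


log2(889) = 9.796
Bracket: 2^9 = 512 < 889 <= 2^10 = 1024
So ceil(log2(889)) = 10

bits = ceil(log2(889)) = ceil(9.796) = 10 bits


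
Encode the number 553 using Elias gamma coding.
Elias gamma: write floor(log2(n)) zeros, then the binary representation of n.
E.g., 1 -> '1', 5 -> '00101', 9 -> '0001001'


num_bits = floor(log2(553)) + 1 = 10
leading_zeros = num_bits - 1 = 9
binary(553) = 1000101001

Elias gamma(553) = '000000000' + '1000101001' = 0000000001000101001 (19 bits)


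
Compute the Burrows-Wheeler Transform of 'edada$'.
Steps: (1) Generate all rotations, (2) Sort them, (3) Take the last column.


Rotations (sorted):
  0: $edada -> last char: a
  1: a$edad -> last char: d
  2: ada$ed -> last char: d
  3: da$eda -> last char: a
  4: dada$e -> last char: e
  5: edada$ -> last char: $


BWT = addae$


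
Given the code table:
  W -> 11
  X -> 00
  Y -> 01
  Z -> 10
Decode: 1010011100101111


Decoding:
10 -> Z
10 -> Z
01 -> Y
11 -> W
00 -> X
10 -> Z
11 -> W
11 -> W


Result: ZZYWXZWW


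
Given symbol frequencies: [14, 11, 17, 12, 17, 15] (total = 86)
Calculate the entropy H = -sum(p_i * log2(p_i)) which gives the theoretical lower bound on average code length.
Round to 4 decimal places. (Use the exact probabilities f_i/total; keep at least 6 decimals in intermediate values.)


Per-symbol terms -p_i * log2(p_i) with p_i = f_i/86:
  p = 14/86 = 0.162791: log2(p) = -2.618910, -p*log2(p) = 0.426334
  p = 11/86 = 0.127907: log2(p) = -2.966833, -p*log2(p) = 0.379479
  p = 17/86 = 0.197674: log2(p) = -2.338802, -p*log2(p) = 0.462321
  p = 12/86 = 0.139535: log2(p) = -2.841302, -p*log2(p) = 0.396461
  p = 17/86 = 0.197674: log2(p) = -2.338802, -p*log2(p) = 0.462321
  p = 15/86 = 0.174419: log2(p) = -2.519374, -p*log2(p) = 0.439426
H = 0.426334 + 0.379479 + 0.462321 + 0.396461 + 0.462321 + 0.439426 = 2.566342

H = 2.5663 bits/symbol


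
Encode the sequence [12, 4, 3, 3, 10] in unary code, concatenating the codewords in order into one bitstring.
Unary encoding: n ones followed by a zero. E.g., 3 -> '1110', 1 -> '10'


Encode each number as n ones followed by a terminating 0:
  12 -> 1111111111110 (13 bits)
  4 -> 11110 (5 bits)
  3 -> 1110 (4 bits)
  3 -> 1110 (4 bits)
  10 -> 11111111110 (11 bits)
Total length = 13 + 5 + 4 + 4 + 11 = 37 bits.

Unary([12, 4, 3, 3, 10]) = 1111111111110111101110111011111111110 (37 bits)


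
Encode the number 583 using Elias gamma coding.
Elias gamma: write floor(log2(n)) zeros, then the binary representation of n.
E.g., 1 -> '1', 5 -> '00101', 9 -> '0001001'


num_bits = floor(log2(583)) + 1 = 10
leading_zeros = num_bits - 1 = 9
binary(583) = 1001000111

Elias gamma(583) = '000000000' + '1001000111' = 0000000001001000111 (19 bits)


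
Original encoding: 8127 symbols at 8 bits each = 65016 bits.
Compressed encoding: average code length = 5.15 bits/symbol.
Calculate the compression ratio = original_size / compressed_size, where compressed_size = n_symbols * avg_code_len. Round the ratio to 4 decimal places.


original_size = n_symbols * orig_bits = 8127 * 8 = 65016 bits
compressed_size = n_symbols * avg_code_len = 8127 * 5.15 = 41854.05 bits
ratio = original_size / compressed_size = 65016 / 41854.05 = 1.5534

Compression ratio = 1.5534


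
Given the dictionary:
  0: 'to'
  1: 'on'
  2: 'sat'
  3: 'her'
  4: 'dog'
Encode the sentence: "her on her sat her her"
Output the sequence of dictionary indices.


Look up each word in the dictionary:
  'her' -> 3
  'on' -> 1
  'her' -> 3
  'sat' -> 2
  'her' -> 3
  'her' -> 3

Encoded: [3, 1, 3, 2, 3, 3]


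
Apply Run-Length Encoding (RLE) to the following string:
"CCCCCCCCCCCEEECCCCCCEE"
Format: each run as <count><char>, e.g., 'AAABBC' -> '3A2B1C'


Scanning runs left to right:
  i=0: run of 'C' x 11 -> '11C'
  i=11: run of 'E' x 3 -> '3E'
  i=14: run of 'C' x 6 -> '6C'
  i=20: run of 'E' x 2 -> '2E'

RLE = 11C3E6C2E


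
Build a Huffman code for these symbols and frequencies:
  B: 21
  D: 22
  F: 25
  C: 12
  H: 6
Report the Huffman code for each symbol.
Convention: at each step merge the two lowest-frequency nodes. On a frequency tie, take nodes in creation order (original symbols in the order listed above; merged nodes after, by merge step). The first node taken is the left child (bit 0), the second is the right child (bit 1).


Huffman tree construction:
Step 1: Merge H(6) + C(12) = 18
Step 2: Merge (H+C)(18) + B(21) = 39
Step 3: Merge D(22) + F(25) = 47
Step 4: Merge ((H+C)+B)(39) + (D+F)(47) = 86
Read each symbol's code off the tree from the root (left child = 0, right child = 1).

Codes:
  B: 01 (length 2)
  D: 10 (length 2)
  F: 11 (length 2)
  C: 001 (length 3)
  H: 000 (length 3)
Average code length: 190/86 = 2.2093 bits/symbol


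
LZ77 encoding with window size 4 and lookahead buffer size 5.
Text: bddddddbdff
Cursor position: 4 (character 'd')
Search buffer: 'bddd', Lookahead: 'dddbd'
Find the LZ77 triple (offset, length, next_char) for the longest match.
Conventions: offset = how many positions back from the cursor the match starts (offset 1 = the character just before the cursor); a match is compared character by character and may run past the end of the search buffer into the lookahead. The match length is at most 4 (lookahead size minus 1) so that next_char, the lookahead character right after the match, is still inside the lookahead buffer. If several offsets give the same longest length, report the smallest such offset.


Try each offset into the search buffer:
  offset=1 (pos 3, char 'd'): match length 3
  offset=2 (pos 2, char 'd'): match length 3
  offset=3 (pos 1, char 'd'): match length 3
  offset=4 (pos 0, char 'b'): match length 0
Longest match has length 3, found at offsets 1, 2, 3; take the smallest, offset 1.
next_char = character at position 4 + 3 = 7 -> 'b'

Best match: offset=1, length=3 (matching 'ddd' starting at position 3)
LZ77 triple: (1, 3, 'b')


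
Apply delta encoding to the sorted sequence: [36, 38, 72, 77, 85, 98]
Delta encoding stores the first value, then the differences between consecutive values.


First value: 36
Deltas:
  38 - 36 = 2
  72 - 38 = 34
  77 - 72 = 5
  85 - 77 = 8
  98 - 85 = 13


Delta encoded: [36, 2, 34, 5, 8, 13]


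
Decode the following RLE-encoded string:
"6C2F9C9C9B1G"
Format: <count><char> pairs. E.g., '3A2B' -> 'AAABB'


Expanding each <count><char> pair:
  6C -> 'CCCCCC'
  2F -> 'FF'
  9C -> 'CCCCCCCCC'
  9C -> 'CCCCCCCCC'
  9B -> 'BBBBBBBBB'
  1G -> 'G'

Decoded = CCCCCCFFCCCCCCCCCCCCCCCCCCBBBBBBBBBG


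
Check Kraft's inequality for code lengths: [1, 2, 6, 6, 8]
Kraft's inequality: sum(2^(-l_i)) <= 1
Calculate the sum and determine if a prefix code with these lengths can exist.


Sum = 2^(-1) + 2^(-2) + 2^(-6) + 2^(-6) + 2^(-8)
    = 0.5 + 0.25 + 0.015625 + 0.015625 + 0.00390625
    = 201/256 = 0.78515625
Since 0.78515625 <= 1, Kraft's inequality IS satisfied.
A prefix code with these lengths CAN exist.

Kraft sum = 0.78515625. Satisfied.


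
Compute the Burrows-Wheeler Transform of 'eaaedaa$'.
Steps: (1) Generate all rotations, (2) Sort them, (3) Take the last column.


Rotations (sorted):
  0: $eaaedaa -> last char: a
  1: a$eaaeda -> last char: a
  2: aa$eaaed -> last char: d
  3: aaedaa$e -> last char: e
  4: aedaa$ea -> last char: a
  5: daa$eaae -> last char: e
  6: eaaedaa$ -> last char: $
  7: edaa$eaa -> last char: a


BWT = aadeae$a


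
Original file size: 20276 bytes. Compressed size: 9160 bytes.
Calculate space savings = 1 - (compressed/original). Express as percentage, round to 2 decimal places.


ratio = compressed/original = 9160/20276 = 0.451766
savings = 1 - ratio = 1 - 0.451766 = 0.548234
as a percentage: 0.548234 * 100 = 54.82%

Space savings = 1 - 9160/20276 = 54.82%


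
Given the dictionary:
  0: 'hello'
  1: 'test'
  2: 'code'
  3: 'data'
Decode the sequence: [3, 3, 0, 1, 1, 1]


Look up each index in the dictionary:
  3 -> 'data'
  3 -> 'data'
  0 -> 'hello'
  1 -> 'test'
  1 -> 'test'
  1 -> 'test'

Decoded: "data data hello test test test"


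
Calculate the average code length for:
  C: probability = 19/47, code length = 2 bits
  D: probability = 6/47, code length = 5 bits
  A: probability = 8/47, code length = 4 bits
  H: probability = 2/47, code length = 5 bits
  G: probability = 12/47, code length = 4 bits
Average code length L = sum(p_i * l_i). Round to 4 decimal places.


Weighted contributions p_i * l_i:
  C: (19/47) * 2 = 38/47
  D: (6/47) * 5 = 30/47
  A: (8/47) * 4 = 32/47
  H: (2/47) * 5 = 10/47
  G: (12/47) * 4 = 48/47
Sum = (38 + 30 + 32 + 10 + 48)/47 = 158/47

L = 158/47 = 3.3617 bits/symbol


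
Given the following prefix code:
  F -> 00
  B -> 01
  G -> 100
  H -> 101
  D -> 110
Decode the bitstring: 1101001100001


Decoding step by step:
Bits 110 -> D
Bits 100 -> G
Bits 110 -> D
Bits 00 -> F
Bits 01 -> B


Decoded message: DGDFB


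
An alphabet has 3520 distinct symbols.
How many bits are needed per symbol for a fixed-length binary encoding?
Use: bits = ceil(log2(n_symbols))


log2(3520) = 11.7814
Bracket: 2^11 = 2048 < 3520 <= 2^12 = 4096
So ceil(log2(3520)) = 12

bits = ceil(log2(3520)) = ceil(11.7814) = 12 bits


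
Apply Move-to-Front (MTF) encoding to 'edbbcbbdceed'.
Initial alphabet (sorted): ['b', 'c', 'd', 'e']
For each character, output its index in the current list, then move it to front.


MTF encoding:
'e': index 3 in ['b', 'c', 'd', 'e'] -> ['e', 'b', 'c', 'd']
'd': index 3 in ['e', 'b', 'c', 'd'] -> ['d', 'e', 'b', 'c']
'b': index 2 in ['d', 'e', 'b', 'c'] -> ['b', 'd', 'e', 'c']
'b': index 0 in ['b', 'd', 'e', 'c'] -> ['b', 'd', 'e', 'c']
'c': index 3 in ['b', 'd', 'e', 'c'] -> ['c', 'b', 'd', 'e']
'b': index 1 in ['c', 'b', 'd', 'e'] -> ['b', 'c', 'd', 'e']
'b': index 0 in ['b', 'c', 'd', 'e'] -> ['b', 'c', 'd', 'e']
'd': index 2 in ['b', 'c', 'd', 'e'] -> ['d', 'b', 'c', 'e']
'c': index 2 in ['d', 'b', 'c', 'e'] -> ['c', 'd', 'b', 'e']
'e': index 3 in ['c', 'd', 'b', 'e'] -> ['e', 'c', 'd', 'b']
'e': index 0 in ['e', 'c', 'd', 'b'] -> ['e', 'c', 'd', 'b']
'd': index 2 in ['e', 'c', 'd', 'b'] -> ['d', 'e', 'c', 'b']


Output: [3, 3, 2, 0, 3, 1, 0, 2, 2, 3, 0, 2]


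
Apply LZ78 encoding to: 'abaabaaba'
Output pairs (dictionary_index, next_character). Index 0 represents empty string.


LZ78 encoding steps:
Dictionary: {0: ''}
Step 1: w='' (idx 0), next='a' -> output (0, 'a'), add 'a' as idx 1
Step 2: w='' (idx 0), next='b' -> output (0, 'b'), add 'b' as idx 2
Step 3: w='a' (idx 1), next='a' -> output (1, 'a'), add 'aa' as idx 3
Step 4: w='b' (idx 2), next='a' -> output (2, 'a'), add 'ba' as idx 4
Step 5: w='a' (idx 1), next='b' -> output (1, 'b'), add 'ab' as idx 5
Step 6: w='a' (idx 1), end of input -> output (1, '')


Encoded: [(0, 'a'), (0, 'b'), (1, 'a'), (2, 'a'), (1, 'b'), (1, '')]


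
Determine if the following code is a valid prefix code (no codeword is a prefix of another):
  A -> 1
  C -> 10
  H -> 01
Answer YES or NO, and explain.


Checking each pair (does one codeword prefix another?):
  A='1' vs C='10': prefix -- VIOLATION

NO -- this is NOT a valid prefix code. A (1) is a prefix of C (10).


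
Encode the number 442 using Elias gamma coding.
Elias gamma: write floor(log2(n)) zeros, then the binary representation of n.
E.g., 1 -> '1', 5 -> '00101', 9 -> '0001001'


num_bits = floor(log2(442)) + 1 = 9
leading_zeros = num_bits - 1 = 8
binary(442) = 110111010

Elias gamma(442) = '00000000' + '110111010' = 00000000110111010 (17 bits)


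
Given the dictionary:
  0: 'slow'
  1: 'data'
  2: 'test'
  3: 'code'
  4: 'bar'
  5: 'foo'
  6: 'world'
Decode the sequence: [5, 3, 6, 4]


Look up each index in the dictionary:
  5 -> 'foo'
  3 -> 'code'
  6 -> 'world'
  4 -> 'bar'

Decoded: "foo code world bar"


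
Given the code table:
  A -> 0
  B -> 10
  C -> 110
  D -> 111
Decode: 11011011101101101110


Decoding:
110 -> C
110 -> C
111 -> D
0 -> A
110 -> C
110 -> C
111 -> D
0 -> A


Result: CCDACCDA


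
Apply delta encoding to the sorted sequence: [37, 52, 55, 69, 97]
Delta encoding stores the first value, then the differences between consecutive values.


First value: 37
Deltas:
  52 - 37 = 15
  55 - 52 = 3
  69 - 55 = 14
  97 - 69 = 28


Delta encoded: [37, 15, 3, 14, 28]


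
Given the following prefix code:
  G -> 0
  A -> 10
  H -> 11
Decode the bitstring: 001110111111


Decoding step by step:
Bits 0 -> G
Bits 0 -> G
Bits 11 -> H
Bits 10 -> A
Bits 11 -> H
Bits 11 -> H
Bits 11 -> H


Decoded message: GGHAHHH


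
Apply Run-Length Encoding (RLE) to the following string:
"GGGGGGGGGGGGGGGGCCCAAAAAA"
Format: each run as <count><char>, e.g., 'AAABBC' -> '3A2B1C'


Scanning runs left to right:
  i=0: run of 'G' x 16 -> '16G'
  i=16: run of 'C' x 3 -> '3C'
  i=19: run of 'A' x 6 -> '6A'

RLE = 16G3C6A


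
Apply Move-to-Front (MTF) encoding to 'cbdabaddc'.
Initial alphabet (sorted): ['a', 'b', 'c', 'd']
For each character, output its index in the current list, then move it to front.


MTF encoding:
'c': index 2 in ['a', 'b', 'c', 'd'] -> ['c', 'a', 'b', 'd']
'b': index 2 in ['c', 'a', 'b', 'd'] -> ['b', 'c', 'a', 'd']
'd': index 3 in ['b', 'c', 'a', 'd'] -> ['d', 'b', 'c', 'a']
'a': index 3 in ['d', 'b', 'c', 'a'] -> ['a', 'd', 'b', 'c']
'b': index 2 in ['a', 'd', 'b', 'c'] -> ['b', 'a', 'd', 'c']
'a': index 1 in ['b', 'a', 'd', 'c'] -> ['a', 'b', 'd', 'c']
'd': index 2 in ['a', 'b', 'd', 'c'] -> ['d', 'a', 'b', 'c']
'd': index 0 in ['d', 'a', 'b', 'c'] -> ['d', 'a', 'b', 'c']
'c': index 3 in ['d', 'a', 'b', 'c'] -> ['c', 'd', 'a', 'b']


Output: [2, 2, 3, 3, 2, 1, 2, 0, 3]


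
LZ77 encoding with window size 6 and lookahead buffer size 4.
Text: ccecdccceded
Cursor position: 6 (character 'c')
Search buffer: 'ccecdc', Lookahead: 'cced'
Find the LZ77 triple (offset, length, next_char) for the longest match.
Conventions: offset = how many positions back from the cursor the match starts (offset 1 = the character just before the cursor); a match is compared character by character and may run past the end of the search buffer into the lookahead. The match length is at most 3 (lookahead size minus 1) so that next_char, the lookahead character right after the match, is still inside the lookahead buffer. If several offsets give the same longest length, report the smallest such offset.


Try each offset into the search buffer:
  offset=1 (pos 5, char 'c'): match length 2
  offset=2 (pos 4, char 'd'): match length 0
  offset=3 (pos 3, char 'c'): match length 1
  offset=4 (pos 2, char 'e'): match length 0
  offset=5 (pos 1, char 'c'): match length 1
  offset=6 (pos 0, char 'c'): match length 3
Longest match has length 3 at offset 6.
next_char = character at position 6 + 3 = 9 -> 'd'

Best match: offset=6, length=3 (matching 'cce' starting at position 0)
LZ77 triple: (6, 3, 'd')


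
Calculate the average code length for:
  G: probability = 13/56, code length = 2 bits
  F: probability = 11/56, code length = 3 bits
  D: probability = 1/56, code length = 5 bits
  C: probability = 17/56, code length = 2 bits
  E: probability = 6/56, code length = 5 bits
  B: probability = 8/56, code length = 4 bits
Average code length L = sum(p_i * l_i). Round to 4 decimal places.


Weighted contributions p_i * l_i:
  G: (13/56) * 2 = 26/56
  F: (11/56) * 3 = 33/56
  D: (1/56) * 5 = 5/56
  C: (17/56) * 2 = 34/56
  E: (6/56) * 5 = 30/56
  B: (8/56) * 4 = 32/56
Sum = (26 + 33 + 5 + 34 + 30 + 32)/56 = 160/56

L = 160/56 = 2.8571 bits/symbol


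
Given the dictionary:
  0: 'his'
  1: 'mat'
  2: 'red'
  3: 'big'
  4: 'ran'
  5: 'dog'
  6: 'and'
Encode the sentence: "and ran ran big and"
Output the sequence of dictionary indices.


Look up each word in the dictionary:
  'and' -> 6
  'ran' -> 4
  'ran' -> 4
  'big' -> 3
  'and' -> 6

Encoded: [6, 4, 4, 3, 6]


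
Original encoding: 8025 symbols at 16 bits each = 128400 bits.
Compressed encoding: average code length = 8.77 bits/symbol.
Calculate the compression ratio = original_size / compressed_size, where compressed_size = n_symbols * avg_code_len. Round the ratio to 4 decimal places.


original_size = n_symbols * orig_bits = 8025 * 16 = 128400 bits
compressed_size = n_symbols * avg_code_len = 8025 * 8.77 = 70379.25 bits
ratio = original_size / compressed_size = 128400 / 70379.25 = 1.8244

Compression ratio = 1.8244


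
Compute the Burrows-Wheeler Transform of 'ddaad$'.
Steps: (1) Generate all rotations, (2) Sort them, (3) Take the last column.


Rotations (sorted):
  0: $ddaad -> last char: d
  1: aad$dd -> last char: d
  2: ad$dda -> last char: a
  3: d$ddaa -> last char: a
  4: daad$d -> last char: d
  5: ddaad$ -> last char: $


BWT = ddaad$


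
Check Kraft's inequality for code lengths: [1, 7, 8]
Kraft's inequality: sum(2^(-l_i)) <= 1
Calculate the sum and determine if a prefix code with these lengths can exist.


Sum = 2^(-1) + 2^(-7) + 2^(-8)
    = 0.5 + 0.0078125 + 0.00390625
    = 131/256 = 0.51171875
Since 0.51171875 <= 1, Kraft's inequality IS satisfied.
A prefix code with these lengths CAN exist.

Kraft sum = 0.51171875. Satisfied.


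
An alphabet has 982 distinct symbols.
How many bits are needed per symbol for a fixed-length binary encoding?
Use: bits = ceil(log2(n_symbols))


log2(982) = 9.9396
Bracket: 2^9 = 512 < 982 <= 2^10 = 1024
So ceil(log2(982)) = 10

bits = ceil(log2(982)) = ceil(9.9396) = 10 bits


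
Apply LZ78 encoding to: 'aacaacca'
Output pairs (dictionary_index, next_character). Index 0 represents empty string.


LZ78 encoding steps:
Dictionary: {0: ''}
Step 1: w='' (idx 0), next='a' -> output (0, 'a'), add 'a' as idx 1
Step 2: w='a' (idx 1), next='c' -> output (1, 'c'), add 'ac' as idx 2
Step 3: w='a' (idx 1), next='a' -> output (1, 'a'), add 'aa' as idx 3
Step 4: w='' (idx 0), next='c' -> output (0, 'c'), add 'c' as idx 4
Step 5: w='c' (idx 4), next='a' -> output (4, 'a'), add 'ca' as idx 5


Encoded: [(0, 'a'), (1, 'c'), (1, 'a'), (0, 'c'), (4, 'a')]


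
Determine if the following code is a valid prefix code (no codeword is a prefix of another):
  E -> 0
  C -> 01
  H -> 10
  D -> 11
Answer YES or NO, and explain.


Checking each pair (does one codeword prefix another?):
  E='0' vs C='01': prefix -- VIOLATION

NO -- this is NOT a valid prefix code. E (0) is a prefix of C (01).


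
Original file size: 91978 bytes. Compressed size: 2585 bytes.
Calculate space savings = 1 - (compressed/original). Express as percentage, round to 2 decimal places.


ratio = compressed/original = 2585/91978 = 0.028105
savings = 1 - ratio = 1 - 0.028105 = 0.971895
as a percentage: 0.971895 * 100 = 97.19%

Space savings = 1 - 2585/91978 = 97.19%


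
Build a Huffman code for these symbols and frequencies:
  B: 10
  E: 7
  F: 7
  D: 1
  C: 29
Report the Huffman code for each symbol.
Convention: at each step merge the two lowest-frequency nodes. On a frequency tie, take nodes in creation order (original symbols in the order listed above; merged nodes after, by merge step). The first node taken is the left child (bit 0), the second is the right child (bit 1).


Huffman tree construction:
Step 1: Merge D(1) + E(7) = 8
Step 2: Merge F(7) + (D+E)(8) = 15
Step 3: Merge B(10) + (F+(D+E))(15) = 25
Step 4: Merge (B+(F+(D+E)))(25) + C(29) = 54
Read each symbol's code off the tree from the root (left child = 0, right child = 1).

Codes:
  B: 00 (length 2)
  E: 0111 (length 4)
  F: 010 (length 3)
  D: 0110 (length 4)
  C: 1 (length 1)
Average code length: 102/54 = 1.8889 bits/symbol


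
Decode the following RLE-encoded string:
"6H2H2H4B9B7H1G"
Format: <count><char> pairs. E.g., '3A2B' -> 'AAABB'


Expanding each <count><char> pair:
  6H -> 'HHHHHH'
  2H -> 'HH'
  2H -> 'HH'
  4B -> 'BBBB'
  9B -> 'BBBBBBBBB'
  7H -> 'HHHHHHH'
  1G -> 'G'

Decoded = HHHHHHHHHHBBBBBBBBBBBBBHHHHHHHG


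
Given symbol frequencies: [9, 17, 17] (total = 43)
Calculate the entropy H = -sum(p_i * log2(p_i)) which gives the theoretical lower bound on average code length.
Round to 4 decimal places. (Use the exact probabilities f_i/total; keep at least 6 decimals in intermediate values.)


Per-symbol terms -p_i * log2(p_i) with p_i = f_i/43:
  p = 9/43 = 0.209302: log2(p) = -2.256340, -p*log2(p) = 0.472257
  p = 17/43 = 0.395349: log2(p) = -1.338802, -p*log2(p) = 0.529294
  p = 17/43 = 0.395349: log2(p) = -1.338802, -p*log2(p) = 0.529294
H = 0.472257 + 0.529294 + 0.529294 = 1.530845

H = 1.5308 bits/symbol


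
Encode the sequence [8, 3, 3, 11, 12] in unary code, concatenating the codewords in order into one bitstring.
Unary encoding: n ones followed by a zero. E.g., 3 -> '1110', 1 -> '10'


Encode each number as n ones followed by a terminating 0:
  8 -> 111111110 (9 bits)
  3 -> 1110 (4 bits)
  3 -> 1110 (4 bits)
  11 -> 111111111110 (12 bits)
  12 -> 1111111111110 (13 bits)
Total length = 9 + 4 + 4 + 12 + 13 = 42 bits.

Unary([8, 3, 3, 11, 12]) = 111111110111011101111111111101111111111110 (42 bits)


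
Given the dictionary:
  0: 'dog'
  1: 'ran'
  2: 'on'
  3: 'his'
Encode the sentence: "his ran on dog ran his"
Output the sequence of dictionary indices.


Look up each word in the dictionary:
  'his' -> 3
  'ran' -> 1
  'on' -> 2
  'dog' -> 0
  'ran' -> 1
  'his' -> 3

Encoded: [3, 1, 2, 0, 1, 3]


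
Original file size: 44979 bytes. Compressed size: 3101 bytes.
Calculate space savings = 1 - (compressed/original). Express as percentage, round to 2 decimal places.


ratio = compressed/original = 3101/44979 = 0.068943
savings = 1 - ratio = 1 - 0.068943 = 0.931057
as a percentage: 0.931057 * 100 = 93.11%

Space savings = 1 - 3101/44979 = 93.11%


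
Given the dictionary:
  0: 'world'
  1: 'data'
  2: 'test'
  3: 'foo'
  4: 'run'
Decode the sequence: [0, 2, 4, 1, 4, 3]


Look up each index in the dictionary:
  0 -> 'world'
  2 -> 'test'
  4 -> 'run'
  1 -> 'data'
  4 -> 'run'
  3 -> 'foo'

Decoded: "world test run data run foo"


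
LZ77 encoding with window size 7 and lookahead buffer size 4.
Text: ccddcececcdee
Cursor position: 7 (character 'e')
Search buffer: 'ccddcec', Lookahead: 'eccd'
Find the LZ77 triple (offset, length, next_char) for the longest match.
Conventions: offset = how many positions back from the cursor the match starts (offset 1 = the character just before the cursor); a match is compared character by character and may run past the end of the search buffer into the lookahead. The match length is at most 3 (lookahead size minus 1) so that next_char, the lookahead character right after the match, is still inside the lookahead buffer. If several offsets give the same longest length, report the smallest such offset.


Try each offset into the search buffer:
  offset=1 (pos 6, char 'c'): match length 0
  offset=2 (pos 5, char 'e'): match length 2
  offset=3 (pos 4, char 'c'): match length 0
  offset=4 (pos 3, char 'd'): match length 0
  offset=5 (pos 2, char 'd'): match length 0
  offset=6 (pos 1, char 'c'): match length 0
  offset=7 (pos 0, char 'c'): match length 0
Longest match has length 2 at offset 2.
next_char = character at position 7 + 2 = 9 -> 'c'

Best match: offset=2, length=2 (matching 'ec' starting at position 5)
LZ77 triple: (2, 2, 'c')


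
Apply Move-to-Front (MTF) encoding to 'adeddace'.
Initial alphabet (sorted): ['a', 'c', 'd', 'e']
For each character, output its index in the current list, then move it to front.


MTF encoding:
'a': index 0 in ['a', 'c', 'd', 'e'] -> ['a', 'c', 'd', 'e']
'd': index 2 in ['a', 'c', 'd', 'e'] -> ['d', 'a', 'c', 'e']
'e': index 3 in ['d', 'a', 'c', 'e'] -> ['e', 'd', 'a', 'c']
'd': index 1 in ['e', 'd', 'a', 'c'] -> ['d', 'e', 'a', 'c']
'd': index 0 in ['d', 'e', 'a', 'c'] -> ['d', 'e', 'a', 'c']
'a': index 2 in ['d', 'e', 'a', 'c'] -> ['a', 'd', 'e', 'c']
'c': index 3 in ['a', 'd', 'e', 'c'] -> ['c', 'a', 'd', 'e']
'e': index 3 in ['c', 'a', 'd', 'e'] -> ['e', 'c', 'a', 'd']


Output: [0, 2, 3, 1, 0, 2, 3, 3]


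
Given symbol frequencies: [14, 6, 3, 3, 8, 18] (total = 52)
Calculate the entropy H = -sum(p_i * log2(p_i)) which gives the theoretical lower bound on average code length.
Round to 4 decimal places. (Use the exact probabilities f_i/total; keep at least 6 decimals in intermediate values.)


Per-symbol terms -p_i * log2(p_i) with p_i = f_i/52:
  p = 14/52 = 0.269231: log2(p) = -1.893085, -p*log2(p) = 0.509677
  p = 6/52 = 0.115385: log2(p) = -3.115477, -p*log2(p) = 0.359478
  p = 3/52 = 0.057692: log2(p) = -4.115477, -p*log2(p) = 0.237431
  p = 3/52 = 0.057692: log2(p) = -4.115477, -p*log2(p) = 0.237431
  p = 8/52 = 0.153846: log2(p) = -2.700440, -p*log2(p) = 0.415452
  p = 18/52 = 0.346154: log2(p) = -1.530515, -p*log2(p) = 0.529794
H = 0.509677 + 0.359478 + 0.237431 + 0.237431 + 0.415452 + 0.529794 = 2.289263

H = 2.2893 bits/symbol


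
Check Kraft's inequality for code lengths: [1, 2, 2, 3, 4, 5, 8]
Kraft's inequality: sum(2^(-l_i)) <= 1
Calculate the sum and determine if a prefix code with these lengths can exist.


Sum = 2^(-1) + 2^(-2) + 2^(-2) + 2^(-3) + 2^(-4) + 2^(-5) + 2^(-8)
    = 0.5 + 0.25 + 0.25 + 0.125 + 0.0625 + 0.03125 + 0.00390625
    = 313/256 = 1.22265625
Since 1.22265625 > 1, Kraft's inequality is NOT satisfied.
A prefix code with these lengths CANNOT exist.

Kraft sum = 1.22265625. Not satisfied.


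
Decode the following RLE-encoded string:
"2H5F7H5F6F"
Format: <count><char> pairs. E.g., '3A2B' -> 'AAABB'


Expanding each <count><char> pair:
  2H -> 'HH'
  5F -> 'FFFFF'
  7H -> 'HHHHHHH'
  5F -> 'FFFFF'
  6F -> 'FFFFFF'

Decoded = HHFFFFFHHHHHHHFFFFFFFFFFF


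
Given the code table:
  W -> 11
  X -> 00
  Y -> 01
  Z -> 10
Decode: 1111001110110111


Decoding:
11 -> W
11 -> W
00 -> X
11 -> W
10 -> Z
11 -> W
01 -> Y
11 -> W


Result: WWXWZWYW


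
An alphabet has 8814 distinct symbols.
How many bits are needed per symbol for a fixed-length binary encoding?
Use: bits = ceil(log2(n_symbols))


log2(8814) = 13.1056
Bracket: 2^13 = 8192 < 8814 <= 2^14 = 16384
So ceil(log2(8814)) = 14

bits = ceil(log2(8814)) = ceil(13.1056) = 14 bits


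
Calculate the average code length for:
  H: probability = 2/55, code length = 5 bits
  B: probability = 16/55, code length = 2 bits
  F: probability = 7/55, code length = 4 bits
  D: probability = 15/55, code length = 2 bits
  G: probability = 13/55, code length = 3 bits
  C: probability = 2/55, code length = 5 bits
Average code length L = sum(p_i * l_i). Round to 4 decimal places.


Weighted contributions p_i * l_i:
  H: (2/55) * 5 = 10/55
  B: (16/55) * 2 = 32/55
  F: (7/55) * 4 = 28/55
  D: (15/55) * 2 = 30/55
  G: (13/55) * 3 = 39/55
  C: (2/55) * 5 = 10/55
Sum = (10 + 32 + 28 + 30 + 39 + 10)/55 = 149/55

L = 149/55 = 2.7091 bits/symbol


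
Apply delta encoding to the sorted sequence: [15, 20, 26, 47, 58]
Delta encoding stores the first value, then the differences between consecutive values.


First value: 15
Deltas:
  20 - 15 = 5
  26 - 20 = 6
  47 - 26 = 21
  58 - 47 = 11


Delta encoded: [15, 5, 6, 21, 11]


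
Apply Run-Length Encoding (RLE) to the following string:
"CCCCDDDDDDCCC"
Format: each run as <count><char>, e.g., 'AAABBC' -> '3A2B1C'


Scanning runs left to right:
  i=0: run of 'C' x 4 -> '4C'
  i=4: run of 'D' x 6 -> '6D'
  i=10: run of 'C' x 3 -> '3C'

RLE = 4C6D3C


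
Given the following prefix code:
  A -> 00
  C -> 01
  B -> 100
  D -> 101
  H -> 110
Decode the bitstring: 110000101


Decoding step by step:
Bits 110 -> H
Bits 00 -> A
Bits 01 -> C
Bits 01 -> C


Decoded message: HACC


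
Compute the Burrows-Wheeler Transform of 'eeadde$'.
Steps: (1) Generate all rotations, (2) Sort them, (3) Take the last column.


Rotations (sorted):
  0: $eeadde -> last char: e
  1: adde$ee -> last char: e
  2: dde$eea -> last char: a
  3: de$eead -> last char: d
  4: e$eeadd -> last char: d
  5: eadde$e -> last char: e
  6: eeadde$ -> last char: $


BWT = eeadde$


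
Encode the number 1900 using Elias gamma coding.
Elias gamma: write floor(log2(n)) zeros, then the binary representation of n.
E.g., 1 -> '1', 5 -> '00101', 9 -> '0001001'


num_bits = floor(log2(1900)) + 1 = 11
leading_zeros = num_bits - 1 = 10
binary(1900) = 11101101100

Elias gamma(1900) = '0000000000' + '11101101100' = 000000000011101101100 (21 bits)


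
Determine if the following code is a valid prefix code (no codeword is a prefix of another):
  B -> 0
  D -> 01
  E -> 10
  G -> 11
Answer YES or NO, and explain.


Checking each pair (does one codeword prefix another?):
  B='0' vs D='01': prefix -- VIOLATION

NO -- this is NOT a valid prefix code. B (0) is a prefix of D (01).


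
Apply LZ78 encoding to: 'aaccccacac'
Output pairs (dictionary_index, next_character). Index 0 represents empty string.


LZ78 encoding steps:
Dictionary: {0: ''}
Step 1: w='' (idx 0), next='a' -> output (0, 'a'), add 'a' as idx 1
Step 2: w='a' (idx 1), next='c' -> output (1, 'c'), add 'ac' as idx 2
Step 3: w='' (idx 0), next='c' -> output (0, 'c'), add 'c' as idx 3
Step 4: w='c' (idx 3), next='c' -> output (3, 'c'), add 'cc' as idx 4
Step 5: w='ac' (idx 2), next='a' -> output (2, 'a'), add 'aca' as idx 5
Step 6: w='c' (idx 3), end of input -> output (3, '')


Encoded: [(0, 'a'), (1, 'c'), (0, 'c'), (3, 'c'), (2, 'a'), (3, '')]


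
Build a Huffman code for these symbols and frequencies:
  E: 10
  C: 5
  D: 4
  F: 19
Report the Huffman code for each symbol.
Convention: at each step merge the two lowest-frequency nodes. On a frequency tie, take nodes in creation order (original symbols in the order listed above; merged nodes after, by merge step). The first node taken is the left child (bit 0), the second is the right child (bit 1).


Huffman tree construction:
Step 1: Merge D(4) + C(5) = 9
Step 2: Merge (D+C)(9) + E(10) = 19
Step 3: Merge F(19) + ((D+C)+E)(19) = 38
Read each symbol's code off the tree from the root (left child = 0, right child = 1).

Codes:
  E: 11 (length 2)
  C: 101 (length 3)
  D: 100 (length 3)
  F: 0 (length 1)
Average code length: 66/38 = 1.7368 bits/symbol


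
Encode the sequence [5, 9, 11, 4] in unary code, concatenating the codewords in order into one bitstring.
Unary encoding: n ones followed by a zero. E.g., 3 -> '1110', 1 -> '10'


Encode each number as n ones followed by a terminating 0:
  5 -> 111110 (6 bits)
  9 -> 1111111110 (10 bits)
  11 -> 111111111110 (12 bits)
  4 -> 11110 (5 bits)
Total length = 6 + 10 + 12 + 5 = 33 bits.

Unary([5, 9, 11, 4]) = 111110111111111011111111111011110 (33 bits)


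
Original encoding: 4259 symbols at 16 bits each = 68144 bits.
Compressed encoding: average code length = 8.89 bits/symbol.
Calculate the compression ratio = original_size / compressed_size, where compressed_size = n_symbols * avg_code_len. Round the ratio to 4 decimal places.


original_size = n_symbols * orig_bits = 4259 * 16 = 68144 bits
compressed_size = n_symbols * avg_code_len = 4259 * 8.89 = 37862.51 bits
ratio = original_size / compressed_size = 68144 / 37862.51 = 1.7998

Compression ratio = 1.7998


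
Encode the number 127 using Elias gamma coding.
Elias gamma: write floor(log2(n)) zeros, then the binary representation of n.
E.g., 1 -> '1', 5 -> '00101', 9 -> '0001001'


num_bits = floor(log2(127)) + 1 = 7
leading_zeros = num_bits - 1 = 6
binary(127) = 1111111

Elias gamma(127) = '000000' + '1111111' = 0000001111111 (13 bits)


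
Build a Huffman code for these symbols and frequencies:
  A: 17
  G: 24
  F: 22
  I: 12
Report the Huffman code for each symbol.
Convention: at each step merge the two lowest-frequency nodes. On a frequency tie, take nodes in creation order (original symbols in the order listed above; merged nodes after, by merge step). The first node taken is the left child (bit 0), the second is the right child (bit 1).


Huffman tree construction:
Step 1: Merge I(12) + A(17) = 29
Step 2: Merge F(22) + G(24) = 46
Step 3: Merge (I+A)(29) + (F+G)(46) = 75
Read each symbol's code off the tree from the root (left child = 0, right child = 1).

Codes:
  A: 01 (length 2)
  G: 11 (length 2)
  F: 10 (length 2)
  I: 00 (length 2)
Average code length: 150/75 = 2.0000 bits/symbol


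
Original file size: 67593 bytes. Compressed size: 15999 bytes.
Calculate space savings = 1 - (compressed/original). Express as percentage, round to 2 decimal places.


ratio = compressed/original = 15999/67593 = 0.236696
savings = 1 - ratio = 1 - 0.236696 = 0.763304
as a percentage: 0.763304 * 100 = 76.33%

Space savings = 1 - 15999/67593 = 76.33%


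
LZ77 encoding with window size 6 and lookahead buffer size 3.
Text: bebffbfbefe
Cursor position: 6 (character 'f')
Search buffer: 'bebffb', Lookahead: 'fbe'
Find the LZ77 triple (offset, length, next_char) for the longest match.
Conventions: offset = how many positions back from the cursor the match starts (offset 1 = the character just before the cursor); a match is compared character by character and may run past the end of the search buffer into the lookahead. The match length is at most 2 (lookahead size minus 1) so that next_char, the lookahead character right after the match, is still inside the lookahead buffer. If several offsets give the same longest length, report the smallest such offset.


Try each offset into the search buffer:
  offset=1 (pos 5, char 'b'): match length 0
  offset=2 (pos 4, char 'f'): match length 2
  offset=3 (pos 3, char 'f'): match length 1
  offset=4 (pos 2, char 'b'): match length 0
  offset=5 (pos 1, char 'e'): match length 0
  offset=6 (pos 0, char 'b'): match length 0
Longest match has length 2 at offset 2.
next_char = character at position 6 + 2 = 8 -> 'e'

Best match: offset=2, length=2 (matching 'fb' starting at position 4)
LZ77 triple: (2, 2, 'e')
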